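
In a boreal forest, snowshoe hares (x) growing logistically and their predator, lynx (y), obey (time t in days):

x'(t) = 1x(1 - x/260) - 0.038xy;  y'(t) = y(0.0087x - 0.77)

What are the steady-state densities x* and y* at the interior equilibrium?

x* ≈ 88.5, y* ≈ 17.4

From dy/dt = 0 with y > 0: 0.0087x* = 0.77, so x* = 88.5.
Substitute into dx/dt = 0: 1(1 - 88.5/260) = 0.038y*.
The bracket is 0.66, giving y* = 0.66/0.038 = 17.4.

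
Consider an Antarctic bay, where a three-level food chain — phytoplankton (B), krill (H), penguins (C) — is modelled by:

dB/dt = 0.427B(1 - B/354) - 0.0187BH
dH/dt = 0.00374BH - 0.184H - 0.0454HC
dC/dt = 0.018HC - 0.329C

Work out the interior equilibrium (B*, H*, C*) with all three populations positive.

B* ≈ 70.6, H* ≈ 18.3, C* ≈ 1.77

From dC/dt = 0: 0.018H* = 0.329, so H* = 18.3.
From dB/dt = 0: 0.427(1 - B*/354) = 0.0187·18.3, giving B* = 354·(1 - 0.8) = 70.6.
From dH/dt = 0: 0.00374·70.6 - 0.184 = 0.0454C*, so C* = 0.0802/0.0454 = 1.77.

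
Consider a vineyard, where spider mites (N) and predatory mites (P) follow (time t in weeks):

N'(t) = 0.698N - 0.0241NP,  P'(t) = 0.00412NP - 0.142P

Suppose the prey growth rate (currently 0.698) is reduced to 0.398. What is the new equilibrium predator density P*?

At the interior fixed point, setting dN/dt = 0 with N > 0 fixes P* = (prey growth rate)/(NP coefficient) — independent of the other coefficients.
With the change, P* = 0.398/0.0241 = 16.5; it falls from 29.

P* ≈ 16.5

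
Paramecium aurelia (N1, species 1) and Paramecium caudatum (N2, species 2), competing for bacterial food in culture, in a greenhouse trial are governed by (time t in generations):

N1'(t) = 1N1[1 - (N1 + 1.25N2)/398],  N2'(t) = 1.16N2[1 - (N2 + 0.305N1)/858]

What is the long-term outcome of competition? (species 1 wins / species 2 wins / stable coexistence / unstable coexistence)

Compare the nullcline intercepts: K1/α12 = 398/1.25 = 318 < K2 = 858; K2/α21 = 858/0.305 = 2810 > K1 = 398.
Since the inequalities point opposite ways, species 2 can invade but species 1 cannot.

species 2 excludes species 1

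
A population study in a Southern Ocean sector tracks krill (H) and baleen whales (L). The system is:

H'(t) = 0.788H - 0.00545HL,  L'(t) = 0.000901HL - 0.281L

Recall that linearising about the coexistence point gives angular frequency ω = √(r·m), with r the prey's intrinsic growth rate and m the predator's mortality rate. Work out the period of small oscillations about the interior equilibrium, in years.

T ≈ 13.4 years

Here r = 0.788 and m = 0.281, so r·m = 0.221.
ω = √0.221 = 0.471 per year, hence T = 2π/ω ≈ 13.4 years.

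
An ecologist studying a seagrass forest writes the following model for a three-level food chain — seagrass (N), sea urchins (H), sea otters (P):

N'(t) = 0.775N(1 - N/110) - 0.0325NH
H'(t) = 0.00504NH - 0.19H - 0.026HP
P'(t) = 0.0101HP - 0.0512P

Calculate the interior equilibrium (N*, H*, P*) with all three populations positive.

From dP/dt = 0: 0.0101H* = 0.0512, so H* = 5.07.
From dN/dt = 0: 0.775(1 - N*/110) = 0.0325·5.07, giving N* = 110·(1 - 0.213) = 86.6.
From dH/dt = 0: 0.00504·86.6 - 0.19 = 0.026P*, so P* = 0.247/0.026 = 9.48.

N* ≈ 86.6, H* ≈ 5.07, P* ≈ 9.48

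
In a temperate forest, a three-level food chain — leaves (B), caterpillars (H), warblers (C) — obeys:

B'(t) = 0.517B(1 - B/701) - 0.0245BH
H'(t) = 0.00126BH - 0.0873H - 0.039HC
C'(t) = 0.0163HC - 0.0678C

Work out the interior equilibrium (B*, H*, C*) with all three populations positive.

B* ≈ 563, H* ≈ 4.16, C* ≈ 15.9

From dC/dt = 0: 0.0163H* = 0.0678, so H* = 4.16.
From dB/dt = 0: 0.517(1 - B*/701) = 0.0245·4.16, giving B* = 701·(1 - 0.197) = 563.
From dH/dt = 0: 0.00126·563 - 0.0873 = 0.039C*, so C* = 0.622/0.039 = 15.9.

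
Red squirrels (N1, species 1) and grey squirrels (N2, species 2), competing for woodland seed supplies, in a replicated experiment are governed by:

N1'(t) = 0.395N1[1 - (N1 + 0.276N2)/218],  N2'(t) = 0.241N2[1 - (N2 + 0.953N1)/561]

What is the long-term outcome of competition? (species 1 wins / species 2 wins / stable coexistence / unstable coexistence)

Compare the nullcline intercepts: K1/α12 = 218/0.276 = 790 > K2 = 561; K2/α21 = 561/0.953 = 589 > K1 = 218.
Since both inequalities hold, each species can invade when rare, so the interior equilibrium is stable.

stable coexistence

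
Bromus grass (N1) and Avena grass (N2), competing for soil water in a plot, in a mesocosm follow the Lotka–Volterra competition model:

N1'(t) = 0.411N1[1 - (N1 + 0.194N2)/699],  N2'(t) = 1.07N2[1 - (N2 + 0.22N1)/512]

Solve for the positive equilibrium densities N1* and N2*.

Setting both brackets to zero gives the nullclines N1 + 0.194N2 = 699 and 0.22N1 + N2 = 512.
Substituting N2 = 512 - 0.22N1 into the first: N1(1 - 0.194·0.22) = 699 - 0.194·512.
So N1* = 600/0.957 = 626, and then N2* = 512 - 0.22·626 = 374.

N1* ≈ 626, N2* ≈ 374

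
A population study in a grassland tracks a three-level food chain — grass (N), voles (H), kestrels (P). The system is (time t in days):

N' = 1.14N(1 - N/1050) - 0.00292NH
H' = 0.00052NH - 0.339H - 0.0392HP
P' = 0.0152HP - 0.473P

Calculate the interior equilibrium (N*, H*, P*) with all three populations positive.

From dP/dt = 0: 0.0152H* = 0.473, so H* = 31.1.
From dN/dt = 0: 1.14(1 - N*/1050) = 0.00292·31.1, giving N* = 1050·(1 - 0.0797) = 966.
From dH/dt = 0: 0.00052·966 - 0.339 = 0.0392P*, so P* = 0.163/0.0392 = 4.17.

N* ≈ 966, H* ≈ 31.1, P* ≈ 4.17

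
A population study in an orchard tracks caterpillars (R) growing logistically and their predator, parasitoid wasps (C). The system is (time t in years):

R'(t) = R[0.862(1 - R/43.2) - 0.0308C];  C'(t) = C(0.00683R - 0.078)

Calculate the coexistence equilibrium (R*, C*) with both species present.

R* ≈ 11.4, C* ≈ 20.6

From dC/dt = 0 with C > 0: 0.00683R* = 0.078, so R* = 11.4.
Substitute into dR/dt = 0: 0.862(1 - 11.4/43.2) = 0.0308C*.
The bracket is 0.736, giving C* = 0.634/0.0308 = 20.6.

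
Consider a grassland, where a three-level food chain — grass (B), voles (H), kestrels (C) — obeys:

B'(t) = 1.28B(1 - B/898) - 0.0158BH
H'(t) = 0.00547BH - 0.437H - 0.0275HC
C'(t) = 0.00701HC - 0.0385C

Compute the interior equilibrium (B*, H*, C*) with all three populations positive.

From dC/dt = 0: 0.00701H* = 0.0385, so H* = 5.49.
From dB/dt = 0: 1.28(1 - B*/898) = 0.0158·5.49, giving B* = 898·(1 - 0.0678) = 837.
From dH/dt = 0: 0.00547·837 - 0.437 = 0.0275C*, so C* = 4.14/0.0275 = 151.

B* ≈ 837, H* ≈ 5.49, C* ≈ 151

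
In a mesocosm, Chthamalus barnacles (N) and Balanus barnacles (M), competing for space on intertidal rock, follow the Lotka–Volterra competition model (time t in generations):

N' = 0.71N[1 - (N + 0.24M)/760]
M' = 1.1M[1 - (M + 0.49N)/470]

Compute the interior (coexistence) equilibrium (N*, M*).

Setting both brackets to zero gives the nullclines N + 0.24M = 760 and 0.49N + M = 470.
Substituting M = 470 - 0.49N into the first: N(1 - 0.24·0.49) = 760 - 0.24·470.
So N* = 647/0.882 = 733, and then M* = 470 - 0.49·733 = 111.

N* ≈ 733, M* ≈ 111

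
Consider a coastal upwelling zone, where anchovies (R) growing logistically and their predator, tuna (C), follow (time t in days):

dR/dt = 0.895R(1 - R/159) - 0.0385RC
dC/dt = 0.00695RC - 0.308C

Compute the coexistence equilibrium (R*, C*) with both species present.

From dC/dt = 0 with C > 0: 0.00695R* = 0.308, so R* = 44.3.
Substitute into dR/dt = 0: 0.895(1 - 44.3/159) = 0.0385C*.
The bracket is 0.721, giving C* = 0.646/0.0385 = 16.8.

R* ≈ 44.3, C* ≈ 16.8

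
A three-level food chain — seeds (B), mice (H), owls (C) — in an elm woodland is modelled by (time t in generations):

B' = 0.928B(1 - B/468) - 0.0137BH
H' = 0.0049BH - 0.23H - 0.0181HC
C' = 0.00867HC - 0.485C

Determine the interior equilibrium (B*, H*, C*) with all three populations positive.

From dC/dt = 0: 0.00867H* = 0.485, so H* = 55.9.
From dB/dt = 0: 0.928(1 - B*/468) = 0.0137·55.9, giving B* = 468·(1 - 0.826) = 81.5.
From dH/dt = 0: 0.0049·81.5 - 0.23 = 0.0181C*, so C* = 0.169/0.0181 = 9.36.

B* ≈ 81.5, H* ≈ 55.9, C* ≈ 9.36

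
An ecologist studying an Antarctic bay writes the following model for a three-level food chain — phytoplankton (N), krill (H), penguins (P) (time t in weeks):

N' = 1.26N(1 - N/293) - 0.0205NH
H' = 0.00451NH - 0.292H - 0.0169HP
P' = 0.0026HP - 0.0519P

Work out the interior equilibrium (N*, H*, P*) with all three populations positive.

N* ≈ 198, H* ≈ 20, P* ≈ 35.5

From dP/dt = 0: 0.0026H* = 0.0519, so H* = 20.
From dN/dt = 0: 1.26(1 - N*/293) = 0.0205·20, giving N* = 293·(1 - 0.325) = 198.
From dH/dt = 0: 0.00451·198 - 0.292 = 0.0169P*, so P* = 0.6/0.0169 = 35.5.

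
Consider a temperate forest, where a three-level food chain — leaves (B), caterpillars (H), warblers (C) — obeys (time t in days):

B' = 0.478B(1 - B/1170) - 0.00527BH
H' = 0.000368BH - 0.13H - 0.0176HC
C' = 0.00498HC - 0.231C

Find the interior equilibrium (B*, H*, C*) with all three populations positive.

B* ≈ 572, H* ≈ 46.4, C* ≈ 4.57

From dC/dt = 0: 0.00498H* = 0.231, so H* = 46.4.
From dB/dt = 0: 0.478(1 - B*/1170) = 0.00527·46.4, giving B* = 1170·(1 - 0.511) = 572.
From dH/dt = 0: 0.000368·572 - 0.13 = 0.0176C*, so C* = 0.0804/0.0176 = 4.57.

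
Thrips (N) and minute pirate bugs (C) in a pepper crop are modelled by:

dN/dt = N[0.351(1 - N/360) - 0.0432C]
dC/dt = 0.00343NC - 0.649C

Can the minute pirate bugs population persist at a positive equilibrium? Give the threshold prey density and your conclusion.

Threshold N = 189; K > 189, so yes, the predator persists.

The predator equation gives dC/dt > 0 only when N > 0.649/0.00343 = 189.
Without the predator, N → K = 360. Since 360 > 189, the predator can invade and persist.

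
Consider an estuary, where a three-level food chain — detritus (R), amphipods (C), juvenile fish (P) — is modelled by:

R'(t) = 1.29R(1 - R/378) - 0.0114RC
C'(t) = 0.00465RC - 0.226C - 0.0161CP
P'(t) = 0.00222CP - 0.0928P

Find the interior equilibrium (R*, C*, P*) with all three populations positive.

R* ≈ 238, C* ≈ 41.8, P* ≈ 54.8

From dP/dt = 0: 0.00222C* = 0.0928, so C* = 41.8.
From dR/dt = 0: 1.29(1 - R*/378) = 0.0114·41.8, giving R* = 378·(1 - 0.369) = 238.
From dC/dt = 0: 0.00465·238 - 0.226 = 0.0161P*, so P* = 0.882/0.0161 = 54.8.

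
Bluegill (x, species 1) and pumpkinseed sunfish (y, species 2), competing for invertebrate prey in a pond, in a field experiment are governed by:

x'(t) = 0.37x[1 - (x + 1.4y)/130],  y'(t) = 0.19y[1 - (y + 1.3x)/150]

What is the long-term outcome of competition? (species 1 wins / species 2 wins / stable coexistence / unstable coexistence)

Compare the nullcline intercepts: K1/α12 = 130/1.4 = 92.9 < K2 = 150; K2/α21 = 150/1.3 = 115 < K1 = 130.
Since both are reversed, neither can invade when rare; the interior point is a saddle.

unstable coexistence (outcome depends on initial conditions)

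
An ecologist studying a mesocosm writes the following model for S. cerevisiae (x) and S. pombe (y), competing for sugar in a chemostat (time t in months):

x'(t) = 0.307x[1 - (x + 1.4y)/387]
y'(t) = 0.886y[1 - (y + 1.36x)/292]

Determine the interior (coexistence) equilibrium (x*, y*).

x* ≈ 24.1, y* ≈ 259

Setting both brackets to zero gives the nullclines x + 1.4y = 387 and 1.36x + y = 292.
Substituting y = 292 - 1.36x into the first: x(1 - 1.4·1.36) = 387 - 1.4·292.
So x* = -21.8/-0.904 = 24.1, and then y* = 292 - 1.36·24.1 = 259.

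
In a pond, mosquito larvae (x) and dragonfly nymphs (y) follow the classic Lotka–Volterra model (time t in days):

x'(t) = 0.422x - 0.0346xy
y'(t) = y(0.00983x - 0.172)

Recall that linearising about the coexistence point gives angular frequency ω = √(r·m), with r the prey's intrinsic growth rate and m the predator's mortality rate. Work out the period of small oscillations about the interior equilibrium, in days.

T ≈ 23.3 days

Here r = 0.422 and m = 0.172, so r·m = 0.0726.
ω = √0.0726 = 0.269 per day, hence T = 2π/ω ≈ 23.3 days.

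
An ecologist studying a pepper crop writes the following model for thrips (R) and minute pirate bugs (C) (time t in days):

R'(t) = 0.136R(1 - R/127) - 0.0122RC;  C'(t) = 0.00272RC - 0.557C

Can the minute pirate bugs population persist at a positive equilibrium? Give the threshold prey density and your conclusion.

Threshold R = 205; K < 205, so no, the predator goes extinct.

The predator equation gives dC/dt > 0 only when R > 0.557/0.00272 = 205.
Without the predator, R → K = 127. Since 127 < 205, the predator cannot invade.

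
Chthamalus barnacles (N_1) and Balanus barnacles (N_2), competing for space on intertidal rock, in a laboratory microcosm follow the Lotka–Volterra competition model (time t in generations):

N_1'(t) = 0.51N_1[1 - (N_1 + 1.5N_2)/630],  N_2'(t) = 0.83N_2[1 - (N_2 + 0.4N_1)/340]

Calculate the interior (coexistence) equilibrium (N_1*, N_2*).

N_1* ≈ 300, N_2* ≈ 220

Setting both brackets to zero gives the nullclines N_1 + 1.5N_2 = 630 and 0.4N_1 + N_2 = 340.
Substituting N_2 = 340 - 0.4N_1 into the first: N_1(1 - 1.5·0.4) = 630 - 1.5·340.
So N_1* = 120/0.4 = 300, and then N_2* = 340 - 0.4·300 = 220.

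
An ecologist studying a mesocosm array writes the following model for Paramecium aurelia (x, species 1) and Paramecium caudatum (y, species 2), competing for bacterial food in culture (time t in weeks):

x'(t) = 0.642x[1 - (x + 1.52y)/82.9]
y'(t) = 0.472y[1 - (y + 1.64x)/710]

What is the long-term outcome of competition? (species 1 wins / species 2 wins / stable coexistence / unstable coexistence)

Compare the nullcline intercepts: K1/α12 = 82.9/1.52 = 54.5 < K2 = 710; K2/α21 = 710/1.64 = 433 > K1 = 82.9.
Since the inequalities point opposite ways, species 2 can invade but species 1 cannot.

species 2 excludes species 1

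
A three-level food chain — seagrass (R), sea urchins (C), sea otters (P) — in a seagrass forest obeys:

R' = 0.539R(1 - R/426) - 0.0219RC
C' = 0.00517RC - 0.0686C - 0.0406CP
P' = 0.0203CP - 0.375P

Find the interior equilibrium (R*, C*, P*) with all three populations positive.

From dP/dt = 0: 0.0203C* = 0.375, so C* = 18.5.
From dR/dt = 0: 0.539(1 - R*/426) = 0.0219·18.5, giving R* = 426·(1 - 0.751) = 106.
From dC/dt = 0: 0.00517·106 - 0.0686 = 0.0406P*, so P* = 0.481/0.0406 = 11.8.

R* ≈ 106, C* ≈ 18.5, P* ≈ 11.8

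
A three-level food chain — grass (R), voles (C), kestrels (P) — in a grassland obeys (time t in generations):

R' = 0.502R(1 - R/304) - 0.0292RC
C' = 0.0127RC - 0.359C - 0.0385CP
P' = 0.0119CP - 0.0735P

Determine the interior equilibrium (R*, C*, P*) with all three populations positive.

R* ≈ 195, C* ≈ 6.18, P* ≈ 54.9

From dP/dt = 0: 0.0119C* = 0.0735, so C* = 6.18.
From dR/dt = 0: 0.502(1 - R*/304) = 0.0292·6.18, giving R* = 304·(1 - 0.359) = 195.
From dC/dt = 0: 0.0127·195 - 0.359 = 0.0385P*, so P* = 2.11/0.0385 = 54.9.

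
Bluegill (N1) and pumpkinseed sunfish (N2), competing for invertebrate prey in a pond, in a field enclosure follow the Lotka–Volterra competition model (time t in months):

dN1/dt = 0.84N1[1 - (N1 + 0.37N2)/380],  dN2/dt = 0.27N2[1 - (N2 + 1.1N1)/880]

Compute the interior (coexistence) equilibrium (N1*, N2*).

N1* ≈ 91.7, N2* ≈ 779

Setting both brackets to zero gives the nullclines N1 + 0.37N2 = 380 and 1.1N1 + N2 = 880.
Substituting N2 = 880 - 1.1N1 into the first: N1(1 - 0.37·1.1) = 380 - 0.37·880.
So N1* = 54.4/0.593 = 91.7, and then N2* = 880 - 1.1·91.7 = 779.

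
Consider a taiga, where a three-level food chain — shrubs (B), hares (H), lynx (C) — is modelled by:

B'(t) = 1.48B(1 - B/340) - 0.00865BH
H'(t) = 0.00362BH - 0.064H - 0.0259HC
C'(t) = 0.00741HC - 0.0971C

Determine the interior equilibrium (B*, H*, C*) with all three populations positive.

From dC/dt = 0: 0.00741H* = 0.0971, so H* = 13.1.
From dB/dt = 0: 1.48(1 - B*/340) = 0.00865·13.1, giving B* = 340·(1 - 0.0766) = 314.
From dH/dt = 0: 0.00362·314 - 0.064 = 0.0259C*, so C* = 1.07/0.0259 = 41.4.

B* ≈ 314, H* ≈ 13.1, C* ≈ 41.4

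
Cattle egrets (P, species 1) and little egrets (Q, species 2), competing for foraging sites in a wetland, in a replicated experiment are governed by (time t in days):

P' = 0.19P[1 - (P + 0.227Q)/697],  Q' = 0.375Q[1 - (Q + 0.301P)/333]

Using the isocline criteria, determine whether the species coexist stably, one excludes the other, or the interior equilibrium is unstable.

stable coexistence

Compare the nullcline intercepts: K1/α12 = 697/0.227 = 3070 > K2 = 333; K2/α21 = 333/0.301 = 1110 > K1 = 697.
Since both inequalities hold, each species can invade when rare, so the interior equilibrium is stable.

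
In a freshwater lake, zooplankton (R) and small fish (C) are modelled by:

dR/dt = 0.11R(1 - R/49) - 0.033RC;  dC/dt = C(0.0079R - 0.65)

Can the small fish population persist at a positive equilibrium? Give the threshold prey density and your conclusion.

Threshold R = 82.3; K < 82.3, so no, the predator goes extinct.

The predator equation gives dC/dt > 0 only when R > 0.65/0.0079 = 82.3.
Without the predator, R → K = 49. Since 49 < 82.3, the predator cannot invade.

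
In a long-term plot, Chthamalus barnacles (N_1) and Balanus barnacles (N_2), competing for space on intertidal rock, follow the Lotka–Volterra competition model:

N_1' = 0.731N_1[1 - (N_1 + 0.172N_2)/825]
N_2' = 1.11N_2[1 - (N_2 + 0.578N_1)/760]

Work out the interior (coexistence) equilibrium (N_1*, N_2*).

N_1* ≈ 771, N_2* ≈ 314

Setting both brackets to zero gives the nullclines N_1 + 0.172N_2 = 825 and 0.578N_1 + N_2 = 760.
Substituting N_2 = 760 - 0.578N_1 into the first: N_1(1 - 0.172·0.578) = 825 - 0.172·760.
So N_1* = 694/0.901 = 771, and then N_2* = 760 - 0.578·771 = 314.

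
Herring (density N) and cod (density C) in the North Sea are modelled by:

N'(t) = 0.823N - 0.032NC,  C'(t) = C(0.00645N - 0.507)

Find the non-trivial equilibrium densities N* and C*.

Set dC/dt = 0 with C > 0: 0.00645N - 0.507 = 0, so N* = 0.507/0.00645 = 78.6.
Set dN/dt = 0 with N > 0: 0.823 - 0.032C = 0, so C* = 0.823/0.032 = 25.7.

N* ≈ 78.6, C* ≈ 25.7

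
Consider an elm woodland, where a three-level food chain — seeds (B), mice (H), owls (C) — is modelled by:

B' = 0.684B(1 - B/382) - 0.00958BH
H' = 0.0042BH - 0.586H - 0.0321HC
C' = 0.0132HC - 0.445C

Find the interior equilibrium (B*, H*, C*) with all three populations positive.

From dC/dt = 0: 0.0132H* = 0.445, so H* = 33.7.
From dB/dt = 0: 0.684(1 - B*/382) = 0.00958·33.7, giving B* = 382·(1 - 0.472) = 202.
From dH/dt = 0: 0.0042·202 - 0.586 = 0.0321C*, so C* = 0.261/0.0321 = 8.13.

B* ≈ 202, H* ≈ 33.7, C* ≈ 8.13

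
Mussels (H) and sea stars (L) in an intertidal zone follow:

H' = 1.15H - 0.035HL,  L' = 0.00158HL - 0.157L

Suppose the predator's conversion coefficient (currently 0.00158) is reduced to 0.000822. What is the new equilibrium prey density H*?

H* ≈ 191

At the interior fixed point, setting dL/dt = 0 with L > 0 fixes H* = (predator death rate)/(HL coefficient) — independent of the other coefficients.
With the change, H* = 0.157/0.000822 = 191; it rises from 99.4.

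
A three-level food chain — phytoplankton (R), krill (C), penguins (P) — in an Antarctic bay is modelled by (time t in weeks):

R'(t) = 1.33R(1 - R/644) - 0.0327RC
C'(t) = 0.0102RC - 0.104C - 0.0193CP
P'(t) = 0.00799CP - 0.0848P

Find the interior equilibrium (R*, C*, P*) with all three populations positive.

From dP/dt = 0: 0.00799C* = 0.0848, so C* = 10.6.
From dR/dt = 0: 1.33(1 - R*/644) = 0.0327·10.6, giving R* = 644·(1 - 0.261) = 476.
From dC/dt = 0: 0.0102·476 - 0.104 = 0.0193P*, so P* = 4.75/0.0193 = 246.

R* ≈ 476, C* ≈ 10.6, P* ≈ 246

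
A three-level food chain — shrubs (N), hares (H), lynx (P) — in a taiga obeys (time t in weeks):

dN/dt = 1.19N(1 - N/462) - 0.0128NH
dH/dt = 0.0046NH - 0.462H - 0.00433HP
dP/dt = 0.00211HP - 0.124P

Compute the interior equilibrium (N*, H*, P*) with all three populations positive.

N* ≈ 170, H* ≈ 58.8, P* ≈ 73.9

From dP/dt = 0: 0.00211H* = 0.124, so H* = 58.8.
From dN/dt = 0: 1.19(1 - N*/462) = 0.0128·58.8, giving N* = 462·(1 - 0.632) = 170.
From dH/dt = 0: 0.0046·170 - 0.462 = 0.00433P*, so P* = 0.32/0.00433 = 73.9.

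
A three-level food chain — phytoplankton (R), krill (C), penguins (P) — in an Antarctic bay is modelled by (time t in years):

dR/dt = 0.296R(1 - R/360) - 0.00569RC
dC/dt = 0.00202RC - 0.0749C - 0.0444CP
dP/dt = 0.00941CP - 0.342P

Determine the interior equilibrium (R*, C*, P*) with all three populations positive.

From dP/dt = 0: 0.00941C* = 0.342, so C* = 36.3.
From dR/dt = 0: 0.296(1 - R*/360) = 0.00569·36.3, giving R* = 360·(1 - 0.699) = 108.
From dC/dt = 0: 0.00202·108 - 0.0749 = 0.0444P*, so P* = 0.144/0.0444 = 3.25.

R* ≈ 108, C* ≈ 36.3, P* ≈ 3.25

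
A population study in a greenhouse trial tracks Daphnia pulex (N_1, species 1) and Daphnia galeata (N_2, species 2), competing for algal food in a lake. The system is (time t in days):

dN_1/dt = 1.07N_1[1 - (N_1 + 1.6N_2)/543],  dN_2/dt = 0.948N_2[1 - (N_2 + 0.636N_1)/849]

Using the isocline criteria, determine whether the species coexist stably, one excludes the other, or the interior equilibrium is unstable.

species 2 excludes species 1

Compare the nullcline intercepts: K1/α12 = 543/1.6 = 339 < K2 = 849; K2/α21 = 849/0.636 = 1330 > K1 = 543.
Since the inequalities point opposite ways, species 2 can invade but species 1 cannot.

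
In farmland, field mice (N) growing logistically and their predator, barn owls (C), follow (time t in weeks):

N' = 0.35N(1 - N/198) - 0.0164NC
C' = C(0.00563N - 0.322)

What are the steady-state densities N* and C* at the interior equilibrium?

N* ≈ 57.2, C* ≈ 15.2

From dC/dt = 0 with C > 0: 0.00563N* = 0.322, so N* = 57.2.
Substitute into dN/dt = 0: 0.35(1 - 57.2/198) = 0.0164C*.
The bracket is 0.711, giving C* = 0.249/0.0164 = 15.2.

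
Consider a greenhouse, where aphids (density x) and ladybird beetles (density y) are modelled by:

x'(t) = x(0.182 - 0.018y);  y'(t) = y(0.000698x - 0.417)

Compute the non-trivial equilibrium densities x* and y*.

Set dy/dt = 0 with y > 0: 0.000698x - 0.417 = 0, so x* = 0.417/0.000698 = 597.
Set dx/dt = 0 with x > 0: 0.182 - 0.018y = 0, so y* = 0.182/0.018 = 10.1.

x* ≈ 597, y* ≈ 10.1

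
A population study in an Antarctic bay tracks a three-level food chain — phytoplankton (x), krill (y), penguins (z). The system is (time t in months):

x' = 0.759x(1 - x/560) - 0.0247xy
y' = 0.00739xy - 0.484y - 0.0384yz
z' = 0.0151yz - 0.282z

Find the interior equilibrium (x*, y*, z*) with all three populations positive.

x* ≈ 220, y* ≈ 18.7, z* ≈ 29.7

From dz/dt = 0: 0.0151y* = 0.282, so y* = 18.7.
From dx/dt = 0: 0.759(1 - x*/560) = 0.0247·18.7, giving x* = 560·(1 - 0.608) = 220.
From dy/dt = 0: 0.00739·220 - 0.484 = 0.0384z*, so z* = 1.14/0.0384 = 29.7.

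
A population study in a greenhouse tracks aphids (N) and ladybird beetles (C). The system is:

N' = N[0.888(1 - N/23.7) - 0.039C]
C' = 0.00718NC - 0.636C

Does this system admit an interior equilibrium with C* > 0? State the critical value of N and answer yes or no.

The predator equation gives dC/dt > 0 only when N > 0.636/0.00718 = 88.6.
Without the predator, N → K = 23.7. Since 23.7 < 88.6, the predator cannot invade.

Threshold N = 88.6; K < 88.6, so no, the predator goes extinct.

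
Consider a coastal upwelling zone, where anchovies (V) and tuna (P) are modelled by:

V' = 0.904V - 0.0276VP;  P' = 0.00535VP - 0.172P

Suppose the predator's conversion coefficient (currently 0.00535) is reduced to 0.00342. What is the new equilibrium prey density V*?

At the interior fixed point, setting dP/dt = 0 with P > 0 fixes V* = (predator death rate)/(VP coefficient) — independent of the other coefficients.
With the change, V* = 0.172/0.00342 = 50.3; it rises from 32.1.

V* ≈ 50.3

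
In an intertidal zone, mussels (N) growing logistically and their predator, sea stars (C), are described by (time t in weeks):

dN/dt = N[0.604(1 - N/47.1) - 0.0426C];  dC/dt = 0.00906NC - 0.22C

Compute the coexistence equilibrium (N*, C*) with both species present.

From dC/dt = 0 with C > 0: 0.00906N* = 0.22, so N* = 24.3.
Substitute into dN/dt = 0: 0.604(1 - 24.3/47.1) = 0.0426C*.
The bracket is 0.484, giving C* = 0.293/0.0426 = 6.87.

N* ≈ 24.3, C* ≈ 6.87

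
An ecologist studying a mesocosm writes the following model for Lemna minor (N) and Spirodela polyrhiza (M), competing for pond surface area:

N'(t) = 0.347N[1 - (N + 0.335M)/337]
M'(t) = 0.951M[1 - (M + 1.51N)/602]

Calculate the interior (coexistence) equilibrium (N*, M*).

Setting both brackets to zero gives the nullclines N + 0.335M = 337 and 1.51N + M = 602.
Substituting M = 602 - 1.51N into the first: N(1 - 0.335·1.51) = 337 - 0.335·602.
So N* = 135/0.494 = 274, and then M* = 602 - 1.51·274 = 188.

N* ≈ 274, M* ≈ 188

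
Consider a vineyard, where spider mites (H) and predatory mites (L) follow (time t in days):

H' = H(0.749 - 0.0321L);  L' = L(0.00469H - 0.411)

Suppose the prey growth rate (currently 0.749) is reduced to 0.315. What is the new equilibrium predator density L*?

L* ≈ 9.81

At the interior fixed point, setting dH/dt = 0 with H > 0 fixes L* = (prey growth rate)/(HL coefficient) — independent of the other coefficients.
With the change, L* = 0.315/0.0321 = 9.81; it falls from 23.3.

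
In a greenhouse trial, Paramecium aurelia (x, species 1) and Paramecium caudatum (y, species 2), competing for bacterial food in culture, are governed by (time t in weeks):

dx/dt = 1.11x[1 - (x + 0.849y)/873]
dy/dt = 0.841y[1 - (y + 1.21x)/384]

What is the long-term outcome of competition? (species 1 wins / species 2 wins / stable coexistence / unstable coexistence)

Compare the nullcline intercepts: K1/α12 = 873/0.849 = 1030 > K2 = 384; K2/α21 = 384/1.21 = 317 < K1 = 873.
Since the inequalities point opposite ways, species 1 can invade but species 2 cannot.

species 1 excludes species 2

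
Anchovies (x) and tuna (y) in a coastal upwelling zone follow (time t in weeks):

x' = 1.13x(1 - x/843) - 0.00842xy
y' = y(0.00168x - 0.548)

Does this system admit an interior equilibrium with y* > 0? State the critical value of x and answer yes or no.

The predator equation gives dy/dt > 0 only when x > 0.548/0.00168 = 326.
Without the predator, x → K = 843. Since 843 > 326, the predator can invade and persist.

Threshold x = 326; K > 326, so yes, the predator persists.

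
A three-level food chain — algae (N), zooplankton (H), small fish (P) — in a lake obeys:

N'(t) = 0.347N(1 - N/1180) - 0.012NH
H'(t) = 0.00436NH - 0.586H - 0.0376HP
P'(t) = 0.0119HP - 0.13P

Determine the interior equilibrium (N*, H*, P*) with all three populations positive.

N* ≈ 734, H* ≈ 10.9, P* ≈ 69.6

From dP/dt = 0: 0.0119H* = 0.13, so H* = 10.9.
From dN/dt = 0: 0.347(1 - N*/1180) = 0.012·10.9, giving N* = 1180·(1 - 0.378) = 734.
From dH/dt = 0: 0.00436·734 - 0.586 = 0.0376P*, so P* = 2.62/0.0376 = 69.6.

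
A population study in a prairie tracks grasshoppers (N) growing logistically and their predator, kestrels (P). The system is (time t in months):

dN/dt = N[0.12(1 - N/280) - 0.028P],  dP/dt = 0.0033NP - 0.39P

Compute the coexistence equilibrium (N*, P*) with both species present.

N* ≈ 118, P* ≈ 2.48

From dP/dt = 0 with P > 0: 0.0033N* = 0.39, so N* = 118.
Substitute into dN/dt = 0: 0.12(1 - 118/280) = 0.028P*.
The bracket is 0.578, giving P* = 0.0694/0.028 = 2.48.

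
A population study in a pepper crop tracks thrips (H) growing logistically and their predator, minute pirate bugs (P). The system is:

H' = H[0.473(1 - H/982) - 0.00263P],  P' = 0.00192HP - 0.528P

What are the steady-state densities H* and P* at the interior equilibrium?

From dP/dt = 0 with P > 0: 0.00192H* = 0.528, so H* = 275.
Substitute into dH/dt = 0: 0.473(1 - 275/982) = 0.00263P*.
The bracket is 0.72, giving P* = 0.341/0.00263 = 129.

H* ≈ 275, P* ≈ 129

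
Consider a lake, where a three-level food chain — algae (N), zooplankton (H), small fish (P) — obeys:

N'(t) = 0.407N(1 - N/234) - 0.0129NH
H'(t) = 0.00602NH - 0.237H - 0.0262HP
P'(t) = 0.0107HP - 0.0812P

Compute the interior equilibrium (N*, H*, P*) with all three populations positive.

From dP/dt = 0: 0.0107H* = 0.0812, so H* = 7.59.
From dN/dt = 0: 0.407(1 - N*/234) = 0.0129·7.59, giving N* = 234·(1 - 0.241) = 178.
From dH/dt = 0: 0.00602·178 - 0.237 = 0.0262P*, so P* = 0.833/0.0262 = 31.8.

N* ≈ 178, H* ≈ 7.59, P* ≈ 31.8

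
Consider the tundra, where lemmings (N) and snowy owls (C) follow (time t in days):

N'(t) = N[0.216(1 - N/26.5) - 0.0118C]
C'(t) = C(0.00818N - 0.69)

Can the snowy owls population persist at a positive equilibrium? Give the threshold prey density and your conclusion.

Threshold N = 84.4; K < 84.4, so no, the predator goes extinct.

The predator equation gives dC/dt > 0 only when N > 0.69/0.00818 = 84.4.
Without the predator, N → K = 26.5. Since 26.5 < 84.4, the predator cannot invade.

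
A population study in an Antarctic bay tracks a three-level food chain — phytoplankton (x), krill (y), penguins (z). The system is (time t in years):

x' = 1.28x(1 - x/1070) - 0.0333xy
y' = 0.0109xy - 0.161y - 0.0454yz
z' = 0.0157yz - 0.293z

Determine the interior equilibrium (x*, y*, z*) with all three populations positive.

x* ≈ 550, y* ≈ 18.7, z* ≈ 129

From dz/dt = 0: 0.0157y* = 0.293, so y* = 18.7.
From dx/dt = 0: 1.28(1 - x*/1070) = 0.0333·18.7, giving x* = 1070·(1 - 0.486) = 550.
From dy/dt = 0: 0.0109·550 - 0.161 = 0.0454z*, so z* = 5.84/0.0454 = 129.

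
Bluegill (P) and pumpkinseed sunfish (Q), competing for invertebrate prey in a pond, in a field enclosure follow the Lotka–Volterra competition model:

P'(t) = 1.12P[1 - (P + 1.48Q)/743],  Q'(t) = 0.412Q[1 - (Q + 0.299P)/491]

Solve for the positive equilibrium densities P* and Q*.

P* ≈ 29.3, Q* ≈ 482

Setting both brackets to zero gives the nullclines P + 1.48Q = 743 and 0.299P + Q = 491.
Substituting Q = 491 - 0.299P into the first: P(1 - 1.48·0.299) = 743 - 1.48·491.
So P* = 16.3/0.557 = 29.3, and then Q* = 491 - 0.299·29.3 = 482.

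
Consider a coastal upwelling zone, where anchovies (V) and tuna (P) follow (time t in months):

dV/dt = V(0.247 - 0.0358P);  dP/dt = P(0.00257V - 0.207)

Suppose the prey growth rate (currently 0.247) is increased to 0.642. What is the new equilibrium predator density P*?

At the interior fixed point, setting dV/dt = 0 with V > 0 fixes P* = (prey growth rate)/(VP coefficient) — independent of the other coefficients.
With the change, P* = 0.642/0.0358 = 17.9; it rises from 6.9.

P* ≈ 17.9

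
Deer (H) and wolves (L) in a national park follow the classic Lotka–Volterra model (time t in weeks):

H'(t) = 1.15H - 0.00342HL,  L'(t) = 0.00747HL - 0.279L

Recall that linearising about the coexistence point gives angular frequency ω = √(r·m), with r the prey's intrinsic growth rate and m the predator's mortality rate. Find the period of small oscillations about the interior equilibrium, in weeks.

Here r = 1.15 and m = 0.279, so r·m = 0.321.
ω = √0.321 = 0.566 per week, hence T = 2π/ω ≈ 11.1 weeks.

T ≈ 11.1 weeks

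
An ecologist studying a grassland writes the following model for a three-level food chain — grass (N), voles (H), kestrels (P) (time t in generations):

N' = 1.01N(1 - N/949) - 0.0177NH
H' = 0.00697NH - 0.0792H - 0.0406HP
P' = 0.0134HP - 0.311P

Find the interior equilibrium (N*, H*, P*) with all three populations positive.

N* ≈ 563, H* ≈ 23.2, P* ≈ 94.7

From dP/dt = 0: 0.0134H* = 0.311, so H* = 23.2.
From dN/dt = 0: 1.01(1 - N*/949) = 0.0177·23.2, giving N* = 949·(1 - 0.407) = 563.
From dH/dt = 0: 0.00697·563 - 0.0792 = 0.0406P*, so P* = 3.84/0.0406 = 94.7.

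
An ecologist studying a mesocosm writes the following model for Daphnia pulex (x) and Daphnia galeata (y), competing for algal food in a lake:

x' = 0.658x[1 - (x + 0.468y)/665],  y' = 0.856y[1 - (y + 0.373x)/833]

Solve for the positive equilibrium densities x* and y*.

Setting both brackets to zero gives the nullclines x + 0.468y = 665 and 0.373x + y = 833.
Substituting y = 833 - 0.373x into the first: x(1 - 0.468·0.373) = 665 - 0.468·833.
So x* = 275/0.825 = 333, and then y* = 833 - 0.373·333 = 709.

x* ≈ 333, y* ≈ 709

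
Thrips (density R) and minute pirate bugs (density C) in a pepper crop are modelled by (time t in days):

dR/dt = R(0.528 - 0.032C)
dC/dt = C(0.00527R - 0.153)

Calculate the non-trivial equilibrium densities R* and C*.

R* ≈ 29, C* ≈ 16.5

Set dC/dt = 0 with C > 0: 0.00527R - 0.153 = 0, so R* = 0.153/0.00527 = 29.
Set dR/dt = 0 with R > 0: 0.528 - 0.032C = 0, so C* = 0.528/0.032 = 16.5.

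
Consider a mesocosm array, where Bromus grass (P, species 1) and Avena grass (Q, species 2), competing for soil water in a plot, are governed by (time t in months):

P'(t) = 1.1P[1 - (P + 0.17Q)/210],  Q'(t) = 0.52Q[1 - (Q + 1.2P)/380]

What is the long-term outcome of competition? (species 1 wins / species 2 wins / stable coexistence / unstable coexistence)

stable coexistence

Compare the nullcline intercepts: K1/α12 = 210/0.17 = 1240 > K2 = 380; K2/α21 = 380/1.2 = 317 > K1 = 210.
Since both inequalities hold, each species can invade when rare, so the interior equilibrium is stable.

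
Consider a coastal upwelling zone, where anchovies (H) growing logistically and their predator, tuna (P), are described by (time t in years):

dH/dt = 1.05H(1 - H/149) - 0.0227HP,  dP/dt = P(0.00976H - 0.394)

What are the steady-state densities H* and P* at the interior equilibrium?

H* ≈ 40.4, P* ≈ 33.7

From dP/dt = 0 with P > 0: 0.00976H* = 0.394, so H* = 40.4.
Substitute into dH/dt = 0: 1.05(1 - 40.4/149) = 0.0227P*.
The bracket is 0.729, giving P* = 0.766/0.0227 = 33.7.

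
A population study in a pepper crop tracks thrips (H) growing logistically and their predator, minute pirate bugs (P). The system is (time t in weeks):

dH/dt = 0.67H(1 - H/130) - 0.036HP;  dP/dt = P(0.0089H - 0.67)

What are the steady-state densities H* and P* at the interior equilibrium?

H* ≈ 75.3, P* ≈ 7.83

From dP/dt = 0 with P > 0: 0.0089H* = 0.67, so H* = 75.3.
Substitute into dH/dt = 0: 0.67(1 - 75.3/130) = 0.036P*.
The bracket is 0.421, giving P* = 0.282/0.036 = 7.83.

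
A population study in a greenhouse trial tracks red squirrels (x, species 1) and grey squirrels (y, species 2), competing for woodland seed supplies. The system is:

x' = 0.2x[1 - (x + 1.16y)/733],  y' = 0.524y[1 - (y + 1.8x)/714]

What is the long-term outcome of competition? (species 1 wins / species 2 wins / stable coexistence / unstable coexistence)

Compare the nullcline intercepts: K1/α12 = 733/1.16 = 632 < K2 = 714; K2/α21 = 714/1.8 = 397 < K1 = 733.
Since both are reversed, neither can invade when rare; the interior point is a saddle.

unstable coexistence (outcome depends on initial conditions)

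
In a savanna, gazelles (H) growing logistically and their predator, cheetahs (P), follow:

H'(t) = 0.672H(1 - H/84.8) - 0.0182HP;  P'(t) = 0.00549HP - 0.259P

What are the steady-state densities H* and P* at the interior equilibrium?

From dP/dt = 0 with P > 0: 0.00549H* = 0.259, so H* = 47.2.
Substitute into dH/dt = 0: 0.672(1 - 47.2/84.8) = 0.0182P*.
The bracket is 0.444, giving P* = 0.298/0.0182 = 16.4.

H* ≈ 47.2, P* ≈ 16.4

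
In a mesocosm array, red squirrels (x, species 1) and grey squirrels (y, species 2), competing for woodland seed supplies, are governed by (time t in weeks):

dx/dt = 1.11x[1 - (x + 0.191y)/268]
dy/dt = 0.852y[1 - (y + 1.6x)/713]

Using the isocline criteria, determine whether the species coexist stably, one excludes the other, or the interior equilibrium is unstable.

Compare the nullcline intercepts: K1/α12 = 268/0.191 = 1400 > K2 = 713; K2/α21 = 713/1.6 = 446 > K1 = 268.
Since both inequalities hold, each species can invade when rare, so the interior equilibrium is stable.

stable coexistence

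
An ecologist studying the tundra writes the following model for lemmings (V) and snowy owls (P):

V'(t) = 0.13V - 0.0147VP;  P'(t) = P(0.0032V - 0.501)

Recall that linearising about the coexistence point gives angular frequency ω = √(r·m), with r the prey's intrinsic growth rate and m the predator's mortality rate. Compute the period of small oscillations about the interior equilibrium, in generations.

T ≈ 24.6 generations

Here r = 0.13 and m = 0.501, so r·m = 0.0651.
ω = √0.0651 = 0.255 per generation, hence T = 2π/ω ≈ 24.6 generations.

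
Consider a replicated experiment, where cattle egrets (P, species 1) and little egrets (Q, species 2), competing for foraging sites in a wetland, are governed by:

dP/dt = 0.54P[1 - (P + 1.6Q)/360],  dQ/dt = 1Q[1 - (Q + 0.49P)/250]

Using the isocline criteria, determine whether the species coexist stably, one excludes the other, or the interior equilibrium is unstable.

species 2 excludes species 1

Compare the nullcline intercepts: K1/α12 = 360/1.6 = 225 < K2 = 250; K2/α21 = 250/0.49 = 510 > K1 = 360.
Since the inequalities point opposite ways, species 2 can invade but species 1 cannot.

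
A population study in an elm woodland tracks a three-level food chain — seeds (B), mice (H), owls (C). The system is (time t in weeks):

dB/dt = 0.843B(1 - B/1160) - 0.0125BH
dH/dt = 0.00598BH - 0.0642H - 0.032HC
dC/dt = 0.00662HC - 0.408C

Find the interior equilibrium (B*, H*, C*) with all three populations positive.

From dC/dt = 0: 0.00662H* = 0.408, so H* = 61.6.
From dB/dt = 0: 0.843(1 - B*/1160) = 0.0125·61.6, giving B* = 1160·(1 - 0.914) = 99.9.
From dH/dt = 0: 0.00598·99.9 - 0.0642 = 0.032C*, so C* = 0.533/0.032 = 16.7.

B* ≈ 99.9, H* ≈ 61.6, C* ≈ 16.7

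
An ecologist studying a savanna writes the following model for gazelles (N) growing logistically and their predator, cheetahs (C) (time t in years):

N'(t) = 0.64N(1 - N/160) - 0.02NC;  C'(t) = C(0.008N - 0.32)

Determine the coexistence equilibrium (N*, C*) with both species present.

From dC/dt = 0 with C > 0: 0.008N* = 0.32, so N* = 40.
Substitute into dN/dt = 0: 0.64(1 - 40/160) = 0.02C*.
The bracket is 0.75, giving C* = 0.48/0.02 = 24.

N* ≈ 40, C* ≈ 24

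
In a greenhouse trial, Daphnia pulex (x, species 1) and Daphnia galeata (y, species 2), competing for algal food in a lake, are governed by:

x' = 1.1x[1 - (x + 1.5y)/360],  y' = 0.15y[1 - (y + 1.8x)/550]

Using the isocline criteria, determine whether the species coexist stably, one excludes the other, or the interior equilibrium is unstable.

Compare the nullcline intercepts: K1/α12 = 360/1.5 = 240 < K2 = 550; K2/α21 = 550/1.8 = 306 < K1 = 360.
Since both are reversed, neither can invade when rare; the interior point is a saddle.

unstable coexistence (outcome depends on initial conditions)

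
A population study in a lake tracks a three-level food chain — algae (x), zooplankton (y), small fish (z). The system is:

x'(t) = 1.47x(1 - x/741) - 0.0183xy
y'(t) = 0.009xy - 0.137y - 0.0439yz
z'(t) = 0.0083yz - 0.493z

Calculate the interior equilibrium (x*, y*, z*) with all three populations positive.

x* ≈ 193, y* ≈ 59.4, z* ≈ 36.5

From dz/dt = 0: 0.0083y* = 0.493, so y* = 59.4.
From dx/dt = 0: 1.47(1 - x*/741) = 0.0183·59.4, giving x* = 741·(1 - 0.739) = 193.
From dy/dt = 0: 0.009·193 - 0.137 = 0.0439z*, so z* = 1.6/0.0439 = 36.5.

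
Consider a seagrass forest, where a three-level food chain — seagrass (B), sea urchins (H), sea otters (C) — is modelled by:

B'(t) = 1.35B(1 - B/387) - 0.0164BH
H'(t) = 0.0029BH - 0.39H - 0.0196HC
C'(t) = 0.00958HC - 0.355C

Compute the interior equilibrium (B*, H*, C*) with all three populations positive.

B* ≈ 213, H* ≈ 37.1, C* ≈ 11.6

From dC/dt = 0: 0.00958H* = 0.355, so H* = 37.1.
From dB/dt = 0: 1.35(1 - B*/387) = 0.0164·37.1, giving B* = 387·(1 - 0.45) = 213.
From dH/dt = 0: 0.0029·213 - 0.39 = 0.0196C*, so C* = 0.227/0.0196 = 11.6.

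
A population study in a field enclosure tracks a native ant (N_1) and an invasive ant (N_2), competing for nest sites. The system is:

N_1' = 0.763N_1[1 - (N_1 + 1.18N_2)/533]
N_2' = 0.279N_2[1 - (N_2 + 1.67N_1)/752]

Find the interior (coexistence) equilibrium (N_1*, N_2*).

Setting both brackets to zero gives the nullclines N_1 + 1.18N_2 = 533 and 1.67N_1 + N_2 = 752.
Substituting N_2 = 752 - 1.67N_1 into the first: N_1(1 - 1.18·1.67) = 533 - 1.18·752.
So N_1* = -354/-0.971 = 365, and then N_2* = 752 - 1.67·365 = 142.

N_1* ≈ 365, N_2* ≈ 142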